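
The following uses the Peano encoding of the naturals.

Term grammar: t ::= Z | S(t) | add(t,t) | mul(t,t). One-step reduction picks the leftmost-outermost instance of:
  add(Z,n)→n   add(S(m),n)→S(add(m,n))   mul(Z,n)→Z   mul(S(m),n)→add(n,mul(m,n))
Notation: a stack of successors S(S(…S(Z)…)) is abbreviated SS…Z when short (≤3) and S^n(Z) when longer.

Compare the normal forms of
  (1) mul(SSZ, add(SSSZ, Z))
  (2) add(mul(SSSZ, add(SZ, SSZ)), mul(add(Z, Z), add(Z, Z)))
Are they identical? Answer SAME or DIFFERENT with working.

Answer: DIFFERENT — A ⇓ S^6(Z), B ⇓ S^9(Z)

Working:
Term A:
  start: mul(SSZ, add(SSSZ, Z))
  →1  add(add(SSSZ, Z), mul(SZ, add(SSSZ, Z)))
  →2  add(S(add(SSZ, Z)), mul(SZ, add(SSSZ, Z)))
  →3  S(add(add(SSZ, Z), mul(SZ, add(SSSZ, Z))))
  →4  S(add(S(add(SZ, Z)), mul(SZ, add(SSSZ, Z))))
  →5  S(S(add(add(SZ, Z), mul(SZ, add(SSSZ, Z)))))
  →6  S(S(add(S(add(Z, Z)), mul(SZ, add(SSSZ, Z)))))
  →7  S(S(S(add(add(Z, Z), mul(SZ, add(SSSZ, Z))))))
  →8  S(S(S(add(Z, mul(SZ, add(SSSZ, Z))))))
  →9  S(S(S(mul(SZ, add(SSSZ, Z)))))
  →10  S(S(S(add(add(SSSZ, Z), mul(Z, add(SSSZ, Z))))))
  →11  S(S(S(add(S(add(SSZ, Z)), mul(Z, add(SSSZ, Z))))))
  →12  S(S(S(S(add(add(SSZ, Z), mul(Z, add(SSSZ, Z)))))))
  →13  S(S(S(S(add(S(add(SZ, Z)), mul(Z, add(SSSZ, Z)))))))
  →14  S(S(S(S(S(add(add(SZ, Z), mul(Z, add(SSSZ, Z))))))))
  →15  S(S(S(S(S(add(S(add(Z, Z)), mul(Z, add(SSSZ, Z))))))))
  →16  S(S(S(S(S(S(add(add(Z, Z), mul(Z, add(SSSZ, Z)))))))))
  →17  S(S(S(S(S(S(add(Z, mul(Z, add(SSSZ, Z)))))))))
  →18  S(S(S(S(S(S(mul(Z, add(SSSZ, Z))))))))
  →19  S^6(Z)

Term B:
  start: add(mul(SSSZ, add(SZ, SSZ)), mul(add(Z, Z), add(Z, Z)))
  →1  add(add(add(SZ, SSZ), mul(SSZ, add(SZ, SSZ))), mul(add(Z, Z), add(Z, Z)))
  →2  add(add(S(add(Z, SSZ)), mul(SSZ, add(SZ, SSZ))), mul(add(Z, Z), add(Z, Z)))
  →3  add(S(add(add(Z, SSZ), mul(SSZ, add(SZ, SSZ)))), mul(add(Z, Z), add(Z, Z)))
  →4  S(add(add(add(Z, SSZ), mul(SSZ, add(SZ, SSZ))), mul(add(Z, Z), add(Z, Z))))
  →5  S(add(add(SSZ, mul(SSZ, add(SZ, SSZ))), mul(add(Z, Z), add(Z, Z))))
  →6  S(add(S(add(SZ, mul(SSZ, add(SZ, SSZ)))), mul(add(Z, Z), add(Z, Z))))
  →7  S(S(add(add(SZ, mul(SSZ, add(SZ, SSZ))), mul(add(Z, Z), add(Z, Z)))))
  →8  S(S(add(S(add(Z, mul(SSZ, add(SZ, SSZ)))), mul(add(Z, Z), add(Z, Z)))))
  →9  S(S(S(add(add(Z, mul(SSZ, add(SZ, SSZ))), mul(add(Z, Z), add(Z, Z))))))
  →10  S(S(S(add(mul(SSZ, add(SZ, SSZ)), mul(add(Z, Z), add(Z, Z))))))
  →11  S(S(S(add(add(add(SZ, SSZ), mul(SZ, add(SZ, SSZ))), mul(add(Z, Z), add(Z, Z))))))
  →12  S(S(S(add(add(S(add(Z, SSZ)), mul(SZ, add(SZ, SSZ))), mul(add(Z, Z), add(Z, Z))))))
  →13  S(S(S(add(S(add(add(Z, SSZ), mul(SZ, add(SZ, SSZ)))), mul(add(Z, Z), add(Z, Z))))))
  →14  S(S(S(S(add(add(add(Z, SSZ), mul(SZ, add(SZ, SSZ))), mul(add(Z, Z), add(Z, Z)))))))
  →15  S(S(S(S(add(add(SSZ, mul(SZ, add(SZ, SSZ))), mul(add(Z, Z), add(Z, Z)))))))
  →16  S(S(S(S(add(S(add(SZ, mul(SZ, add(SZ, SSZ)))), mul(add(Z, Z), add(Z, Z)))))))
  →17  S(S(S(S(S(add(add(SZ, mul(SZ, add(SZ, SSZ))), mul(add(Z, Z), add(Z, Z))))))))
  →18  S(S(S(S(S(add(S(add(Z, mul(SZ, add(SZ, SSZ)))), mul(add(Z, Z), add(Z, Z))))))))
  →19  S(S(S(S(S(S(add(add(Z, mul(SZ, add(SZ, SSZ))), mul(add(Z, Z), add(Z, Z)))))))))
  →20  S(S(S(S(S(S(add(mul(SZ, add(SZ, SSZ)), mul(add(Z, Z), add(Z, Z)))))))))
  →21  S(S(S(S(S(S(add(add(add(SZ, SSZ), mul(Z, add(SZ, SSZ))), mul(add(Z, Z), add(Z, Z)))))))))
  →22  S(S(S(S(S(S(add(add(S(add(Z, SSZ)), mul(Z, add(SZ, SSZ))), mul(add(Z, Z), add(Z, Z)))))))))
  →23  S(S(S(S(S(S(add(S(add(add(Z, SSZ), mul(Z, add(SZ, SSZ)))), mul(add(Z, Z), add(Z, Z)))))))))
  →24  S(S(S(S(S(S(S(add(add(add(Z, SSZ), mul(Z, add(SZ, SSZ))), mul(add(Z, Z), add(Z, Z))))))))))
  →25  S(S(S(S(S(S(S(add(add(SSZ, mul(Z, add(SZ, SSZ))), mul(add(Z, Z), add(Z, Z))))))))))
  →26  S(S(S(S(S(S(S(add(S(add(SZ, mul(Z, add(SZ, SSZ)))), mul(add(Z, Z), add(Z, Z))))))))))
  →27  S(S(S(S(S(S(S(S(add(add(SZ, mul(Z, add(SZ, SSZ))), mul(add(Z, Z), add(Z, Z)))))))))))
  →28  S(S(S(S(S(S(S(S(add(S(add(Z, mul(Z, add(SZ, SSZ)))), mul(add(Z, Z), add(Z, Z)))))))))))
  →29  S(S(S(S(S(S(S(S(S(add(add(Z, mul(Z, add(SZ, SSZ))), mul(add(Z, Z), add(Z, Z))))))))))))
  →30  S(S(S(S(S(S(S(S(S(add(mul(Z, add(SZ, SSZ)), mul(add(Z, Z), add(Z, Z))))))))))))
  →31  S(S(S(S(S(S(S(S(S(add(Z, mul(add(Z, Z), add(Z, Z))))))))))))
  →32  S(S(S(S(S(S(S(S(S(mul(add(Z, Z), add(Z, Z)))))))))))
  →33  S(S(S(S(S(S(S(S(S(mul(Z, add(Z, Z)))))))))))
  →34  S^9(Z)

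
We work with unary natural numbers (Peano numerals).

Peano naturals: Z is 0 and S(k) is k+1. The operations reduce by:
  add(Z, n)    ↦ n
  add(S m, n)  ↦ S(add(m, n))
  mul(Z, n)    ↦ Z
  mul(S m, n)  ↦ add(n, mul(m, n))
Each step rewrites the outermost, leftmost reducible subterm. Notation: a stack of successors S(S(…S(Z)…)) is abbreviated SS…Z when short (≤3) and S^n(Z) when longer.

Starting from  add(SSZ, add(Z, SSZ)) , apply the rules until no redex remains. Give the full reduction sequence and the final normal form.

Answer: normal form = S^4(Z)  (in 4 steps)

Derivation:
  start: add(SSZ, add(Z, SSZ))
  →1  S(add(SZ, add(Z, SSZ)))
  →2  S(S(add(Z, add(Z, SSZ))))
  →3  S(S(add(Z, SSZ)))
  →4  S^4(Z)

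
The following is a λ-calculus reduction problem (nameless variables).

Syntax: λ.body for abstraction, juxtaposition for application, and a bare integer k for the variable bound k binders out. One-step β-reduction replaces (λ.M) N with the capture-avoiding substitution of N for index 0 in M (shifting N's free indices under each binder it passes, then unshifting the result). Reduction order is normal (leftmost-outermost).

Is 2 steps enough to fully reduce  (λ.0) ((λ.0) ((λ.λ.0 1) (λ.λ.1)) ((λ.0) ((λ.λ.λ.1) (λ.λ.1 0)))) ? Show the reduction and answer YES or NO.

  start: (λ.0) ((λ.0) ((λ.λ.0 1) (λ.λ.1)) ((λ.0) ((λ.λ.λ.1) (λ.λ.1 0))))
  →1  (λ.0) ((λ.λ.0 1) (λ.λ.1)) ((λ.0) ((λ.λ.λ.1) (λ.λ.1 0)))
  →2  (λ.λ.0 1) (λ.λ.1) ((λ.0) ((λ.λ.λ.1) (λ.λ.1 0)))

Answer: NO — after 2 steps the term is (λ.λ.0 1) (λ.λ.1) ((λ.0) ((λ.λ.λ.1) (λ.λ.1 0))), not yet normal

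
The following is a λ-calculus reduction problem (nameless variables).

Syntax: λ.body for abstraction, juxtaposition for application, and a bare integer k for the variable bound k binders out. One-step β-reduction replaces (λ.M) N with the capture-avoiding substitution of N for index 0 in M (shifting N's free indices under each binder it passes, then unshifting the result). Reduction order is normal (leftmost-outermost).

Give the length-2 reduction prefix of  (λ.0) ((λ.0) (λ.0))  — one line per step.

  start: (λ.0) ((λ.0) (λ.0))
  →1  (λ.0) (λ.0)
  →2  λ.0

Answer: after 2 steps: λ.0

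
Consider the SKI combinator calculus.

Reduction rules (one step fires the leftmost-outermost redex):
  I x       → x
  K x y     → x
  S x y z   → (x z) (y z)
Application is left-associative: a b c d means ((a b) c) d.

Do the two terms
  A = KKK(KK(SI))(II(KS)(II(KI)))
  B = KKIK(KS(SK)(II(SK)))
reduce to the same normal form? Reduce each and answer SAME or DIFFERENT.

Term A:
  start: KKK(KK(SI))(II(KS)(II(KI)))
  [1] K(KK(SI))(II(KS)(II(KI)))
  [2] KK(SI)
  [3] K

Term B:
  start: KKIK(KS(SK)(II(SK)))
  [1] KK(KS(SK)(II(SK)))
  [2] K

Answer: SAME — A ⇓ K, B ⇓ K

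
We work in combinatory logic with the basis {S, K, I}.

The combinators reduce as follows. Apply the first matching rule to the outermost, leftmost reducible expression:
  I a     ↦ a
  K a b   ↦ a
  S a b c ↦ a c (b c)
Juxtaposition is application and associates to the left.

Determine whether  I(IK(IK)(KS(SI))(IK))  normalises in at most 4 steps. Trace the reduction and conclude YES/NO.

  start: I(IK(IK)(KS(SI))(IK))
  →1  IK(IK)(KS(SI))(IK)
  →2  K(IK)(KS(SI))(IK)
  →3  IK(IK)
  →4  K(IK)

Answer: NO — after 4 steps the term is K(IK), not yet normal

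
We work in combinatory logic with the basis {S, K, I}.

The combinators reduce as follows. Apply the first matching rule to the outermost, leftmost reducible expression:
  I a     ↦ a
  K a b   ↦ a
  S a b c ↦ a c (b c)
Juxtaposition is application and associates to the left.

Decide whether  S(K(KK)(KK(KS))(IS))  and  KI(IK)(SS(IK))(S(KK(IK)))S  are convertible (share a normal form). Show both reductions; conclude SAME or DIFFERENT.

Answer: SAME — A ⇓ SK, B ⇓ SK

Reduction:
Term A:
  start: S(K(KK)(KK(KS))(IS))
  step 1: S(KK(IS))
  step 2: SK

Term B:
  start: KI(IK)(SS(IK))(S(KK(IK)))S
  step 1: I(SS(IK))(S(KK(IK)))S
  step 2: SS(IK)(S(KK(IK)))S
  step 3: S(S(KK(IK)))(IK(S(KK(IK))))S
  step 4: S(KK(IK))S(IK(S(KK(IK)))S)
  step 5: KK(IK)(IK(S(KK(IK)))S)(S(IK(S(KK(IK)))S))
  step 6: K(IK(S(KK(IK)))S)(S(IK(S(KK(IK)))S))
  step 7: IK(S(KK(IK)))S
  step 8: K(S(KK(IK)))S
  step 9: S(KK(IK))
  step 10: SK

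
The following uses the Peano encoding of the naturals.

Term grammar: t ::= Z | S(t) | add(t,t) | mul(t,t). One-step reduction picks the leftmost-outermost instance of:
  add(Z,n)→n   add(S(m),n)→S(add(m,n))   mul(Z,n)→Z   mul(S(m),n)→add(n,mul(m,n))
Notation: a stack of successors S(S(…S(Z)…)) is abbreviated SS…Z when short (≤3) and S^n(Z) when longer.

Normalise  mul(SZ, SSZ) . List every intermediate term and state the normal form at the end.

Answer: normal form = SSZ  (in 5 steps)

Working:
  start: mul(SZ, SSZ)
  [1] add(SSZ, mul(Z, SSZ))
  [2] S(add(SZ, mul(Z, SSZ)))
  [3] S(S(add(Z, mul(Z, SSZ))))
  [4] S(S(mul(Z, SSZ)))
  [5] SSZ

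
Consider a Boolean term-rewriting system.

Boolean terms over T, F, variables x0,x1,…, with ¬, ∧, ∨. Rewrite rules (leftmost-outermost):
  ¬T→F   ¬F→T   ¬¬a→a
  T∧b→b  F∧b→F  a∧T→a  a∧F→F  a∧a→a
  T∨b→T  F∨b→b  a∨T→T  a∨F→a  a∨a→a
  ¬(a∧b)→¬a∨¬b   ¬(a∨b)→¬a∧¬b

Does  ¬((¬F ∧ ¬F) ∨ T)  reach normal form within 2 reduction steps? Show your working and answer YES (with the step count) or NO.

  start: ¬((¬F ∧ ¬F) ∨ T)
  →1  ¬(¬F ∧ ¬F) ∧ ¬T
  →2  (¬¬F ∨ ¬¬F) ∧ ¬T

Answer: NO — after 2 steps the term is (¬¬F ∨ ¬¬F) ∧ ¬T, not yet normal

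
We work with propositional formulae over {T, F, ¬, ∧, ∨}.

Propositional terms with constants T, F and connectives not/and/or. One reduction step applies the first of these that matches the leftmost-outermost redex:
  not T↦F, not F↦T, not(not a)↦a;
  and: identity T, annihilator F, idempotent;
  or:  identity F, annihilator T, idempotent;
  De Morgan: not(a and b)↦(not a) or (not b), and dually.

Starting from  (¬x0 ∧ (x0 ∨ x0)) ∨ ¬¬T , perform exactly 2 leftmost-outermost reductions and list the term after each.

Answer: after 2 steps: (¬x0 ∧ x0) ∨ T

Derivation:
  start: (¬x0 ∧ (x0 ∨ x0)) ∨ ¬¬T
  →1  (¬x0 ∧ x0) ∨ ¬¬T
  →2  (¬x0 ∧ x0) ∨ T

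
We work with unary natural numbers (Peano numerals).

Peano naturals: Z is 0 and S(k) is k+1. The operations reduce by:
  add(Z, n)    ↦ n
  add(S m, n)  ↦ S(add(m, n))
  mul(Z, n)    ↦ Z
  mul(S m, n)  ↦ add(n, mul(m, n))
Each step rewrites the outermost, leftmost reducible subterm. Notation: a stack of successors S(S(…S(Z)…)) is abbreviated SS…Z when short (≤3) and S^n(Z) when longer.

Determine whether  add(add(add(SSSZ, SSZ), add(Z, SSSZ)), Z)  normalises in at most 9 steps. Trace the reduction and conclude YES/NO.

Answer: NO — after 9 steps the term is S(S(S(add(add(add(Z, SSZ), add(Z, SSSZ)), Z)))), not yet normal

Derivation:
  start: add(add(add(SSSZ, SSZ), add(Z, SSSZ)), Z)
  [1] add(add(S(add(SSZ, SSZ)), add(Z, SSSZ)), Z)
  [2] add(S(add(add(SSZ, SSZ), add(Z, SSSZ))), Z)
  [3] S(add(add(add(SSZ, SSZ), add(Z, SSSZ)), Z))
  [4] S(add(add(S(add(SZ, SSZ)), add(Z, SSSZ)), Z))
  [5] S(add(S(add(add(SZ, SSZ), add(Z, SSSZ))), Z))
  [6] S(S(add(add(add(SZ, SSZ), add(Z, SSSZ)), Z)))
  [7] S(S(add(add(S(add(Z, SSZ)), add(Z, SSSZ)), Z)))
  [8] S(S(add(S(add(add(Z, SSZ), add(Z, SSSZ))), Z)))
  [9] S(S(S(add(add(add(Z, SSZ), add(Z, SSSZ)), Z))))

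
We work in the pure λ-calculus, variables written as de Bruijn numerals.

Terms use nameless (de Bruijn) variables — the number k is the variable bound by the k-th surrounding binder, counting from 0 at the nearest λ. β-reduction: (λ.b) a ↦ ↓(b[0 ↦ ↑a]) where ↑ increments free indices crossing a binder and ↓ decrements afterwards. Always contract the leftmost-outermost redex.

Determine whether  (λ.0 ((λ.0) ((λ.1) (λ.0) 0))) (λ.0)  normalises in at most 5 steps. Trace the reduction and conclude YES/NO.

Answer: YES — reaches normal form λ.0 in 5 ≤ 5 steps

Reduction:
  start: (λ.0 ((λ.0) ((λ.1) (λ.0) 0))) (λ.0)
  step 1: (λ.0) ((λ.0) ((λ.λ.0) (λ.0) (λ.0)))
  step 2: (λ.0) ((λ.λ.0) (λ.0) (λ.0))
  step 3: (λ.λ.0) (λ.0) (λ.0)
  step 4: (λ.0) (λ.0)
  step 5: λ.0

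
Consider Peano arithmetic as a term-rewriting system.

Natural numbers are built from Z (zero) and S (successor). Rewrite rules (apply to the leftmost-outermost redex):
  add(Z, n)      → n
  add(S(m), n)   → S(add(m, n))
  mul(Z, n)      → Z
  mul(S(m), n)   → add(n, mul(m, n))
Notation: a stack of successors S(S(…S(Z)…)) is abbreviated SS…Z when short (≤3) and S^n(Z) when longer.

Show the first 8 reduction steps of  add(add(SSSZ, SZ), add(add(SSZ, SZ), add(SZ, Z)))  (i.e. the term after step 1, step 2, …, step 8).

  start: add(add(SSSZ, SZ), add(add(SSZ, SZ), add(SZ, Z)))
  →1  add(S(add(SSZ, SZ)), add(add(SSZ, SZ), add(SZ, Z)))
  →2  S(add(add(SSZ, SZ), add(add(SSZ, SZ), add(SZ, Z))))
  →3  S(add(S(add(SZ, SZ)), add(add(SSZ, SZ), add(SZ, Z))))
  →4  S(S(add(add(SZ, SZ), add(add(SSZ, SZ), add(SZ, Z)))))
  →5  S(S(add(S(add(Z, SZ)), add(add(SSZ, SZ), add(SZ, Z)))))
  →6  S(S(S(add(add(Z, SZ), add(add(SSZ, SZ), add(SZ, Z))))))
  →7  S(S(S(add(SZ, add(add(SSZ, SZ), add(SZ, Z))))))
  →8  S(S(S(S(add(Z, add(add(SSZ, SZ), add(SZ, Z)))))))

Answer: after 8 steps: S(S(S(S(add(Z, add(add(SSZ, SZ), add(SZ, Z)))))))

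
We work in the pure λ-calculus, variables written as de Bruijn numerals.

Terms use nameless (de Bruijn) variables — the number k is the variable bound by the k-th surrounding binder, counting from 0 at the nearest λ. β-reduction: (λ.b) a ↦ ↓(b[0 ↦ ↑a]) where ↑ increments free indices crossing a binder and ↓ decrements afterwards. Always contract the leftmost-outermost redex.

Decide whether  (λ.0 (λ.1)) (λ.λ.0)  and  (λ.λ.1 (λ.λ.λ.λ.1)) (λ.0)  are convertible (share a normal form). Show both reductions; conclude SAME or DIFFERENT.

Term A:
  start: (λ.0 (λ.1)) (λ.λ.0)
  [1] (λ.λ.0) (λ.λ.λ.0)
  [2] λ.0

Term B:
  start: (λ.λ.1 (λ.λ.λ.λ.1)) (λ.0)
  [1] λ.(λ.0) (λ.λ.λ.λ.1)
  [2] λ.λ.λ.λ.λ.1

Answer: DIFFERENT — A ⇓ λ.0, B ⇓ λ.λ.λ.λ.λ.1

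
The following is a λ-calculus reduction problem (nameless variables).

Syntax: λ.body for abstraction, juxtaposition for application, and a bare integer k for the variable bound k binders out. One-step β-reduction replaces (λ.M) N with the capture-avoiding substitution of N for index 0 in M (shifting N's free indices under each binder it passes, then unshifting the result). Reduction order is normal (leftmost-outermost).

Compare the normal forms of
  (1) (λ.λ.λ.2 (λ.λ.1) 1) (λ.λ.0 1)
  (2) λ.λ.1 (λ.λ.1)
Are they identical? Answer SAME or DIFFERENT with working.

Term A:
  start: (λ.λ.λ.2 (λ.λ.1) 1) (λ.λ.0 1)
  →1  λ.λ.(λ.λ.0 1) (λ.λ.1) 1
  →2  λ.λ.(λ.0 (λ.λ.1)) 1
  →3  λ.λ.1 (λ.λ.1)

Term B:
  start: λ.λ.1 (λ.λ.1)

Answer: SAME — A ⇓ λ.λ.1 (λ.λ.1), B ⇓ λ.λ.1 (λ.λ.1)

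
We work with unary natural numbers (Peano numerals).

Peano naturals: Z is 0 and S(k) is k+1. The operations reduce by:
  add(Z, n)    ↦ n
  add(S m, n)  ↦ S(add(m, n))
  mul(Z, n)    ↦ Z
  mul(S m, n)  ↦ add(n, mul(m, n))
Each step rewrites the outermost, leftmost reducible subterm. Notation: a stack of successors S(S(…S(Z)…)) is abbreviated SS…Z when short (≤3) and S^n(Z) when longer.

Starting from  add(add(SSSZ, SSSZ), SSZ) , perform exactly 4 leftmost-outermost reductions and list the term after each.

  start: add(add(SSSZ, SSSZ), SSZ)
  step 1: add(S(add(SSZ, SSSZ)), SSZ)
  step 2: S(add(add(SSZ, SSSZ), SSZ))
  step 3: S(add(S(add(SZ, SSSZ)), SSZ))
  step 4: S(S(add(add(SZ, SSSZ), SSZ)))

Answer: after 4 steps: S(S(add(add(SZ, SSSZ), SSZ)))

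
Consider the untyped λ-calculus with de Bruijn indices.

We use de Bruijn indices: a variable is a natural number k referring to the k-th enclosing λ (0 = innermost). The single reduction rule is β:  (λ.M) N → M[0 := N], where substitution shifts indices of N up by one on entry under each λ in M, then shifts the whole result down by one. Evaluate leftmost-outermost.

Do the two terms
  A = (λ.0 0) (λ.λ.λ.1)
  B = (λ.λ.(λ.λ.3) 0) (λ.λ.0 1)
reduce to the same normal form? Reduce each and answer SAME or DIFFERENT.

Answer: DIFFERENT — A ⇓ λ.λ.1, B ⇓ λ.λ.λ.λ.0 1

Reduction:
Term A:
  start: (λ.0 0) (λ.λ.λ.1)
  [1] (λ.λ.λ.1) (λ.λ.λ.1)
  [2] λ.λ.1

Term B:
  start: (λ.λ.(λ.λ.3) 0) (λ.λ.0 1)
  [1] λ.(λ.λ.λ.λ.0 1) 0
  [2] λ.λ.λ.λ.0 1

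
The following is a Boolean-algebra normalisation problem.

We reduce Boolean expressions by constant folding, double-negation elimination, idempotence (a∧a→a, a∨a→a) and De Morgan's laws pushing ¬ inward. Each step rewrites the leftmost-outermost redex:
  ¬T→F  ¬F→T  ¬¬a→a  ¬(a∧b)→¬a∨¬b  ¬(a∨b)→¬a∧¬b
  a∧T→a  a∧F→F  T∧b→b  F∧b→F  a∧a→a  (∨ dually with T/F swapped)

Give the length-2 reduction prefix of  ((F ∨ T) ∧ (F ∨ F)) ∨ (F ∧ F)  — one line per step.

  start: ((F ∨ T) ∧ (F ∨ F)) ∨ (F ∧ F)
  →1  (T ∧ (F ∨ F)) ∨ (F ∧ F)
  →2  (F ∨ F) ∨ (F ∧ F)

Answer: after 2 steps: (F ∨ F) ∨ (F ∧ F)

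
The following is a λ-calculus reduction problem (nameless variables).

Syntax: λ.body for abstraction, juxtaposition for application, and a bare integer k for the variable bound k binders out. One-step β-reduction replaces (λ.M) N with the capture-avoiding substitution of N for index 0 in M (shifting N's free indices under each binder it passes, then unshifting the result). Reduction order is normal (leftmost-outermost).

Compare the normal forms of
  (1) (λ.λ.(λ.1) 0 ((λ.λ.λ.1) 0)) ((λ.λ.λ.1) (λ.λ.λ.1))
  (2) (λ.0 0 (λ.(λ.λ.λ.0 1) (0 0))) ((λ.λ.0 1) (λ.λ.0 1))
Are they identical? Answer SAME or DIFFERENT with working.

Term A:
  start: (λ.λ.(λ.1) 0 ((λ.λ.λ.1) 0)) ((λ.λ.λ.1) (λ.λ.λ.1))
  [1] λ.(λ.1) 0 ((λ.λ.λ.1) 0)
  [2] λ.0 ((λ.λ.λ.1) 0)
  [3] λ.0 (λ.λ.1)

Term B:
  start: (λ.0 0 (λ.(λ.λ.λ.0 1) (0 0))) ((λ.λ.0 1) (λ.λ.0 1))
  [1] (λ.λ.0 1) (λ.λ.0 1) ((λ.λ.0 1) (λ.λ.0 1)) (λ.(λ.λ.λ.0 1) (0 0))
  [2] (λ.0 (λ.λ.0 1)) ((λ.λ.0 1) (λ.λ.0 1)) (λ.(λ.λ.λ.0 1) (0 0))
  [3] (λ.λ.0 1) (λ.λ.0 1) (λ.λ.0 1) (λ.(λ.λ.λ.0 1) (0 0))
  [4] (λ.0 (λ.λ.0 1)) (λ.λ.0 1) (λ.(λ.λ.λ.0 1) (0 0))
  [5] (λ.λ.0 1) (λ.λ.0 1) (λ.(λ.λ.λ.0 1) (0 0))
  [6] (λ.0 (λ.λ.0 1)) (λ.(λ.λ.λ.0 1) (0 0))
  [7] (λ.(λ.λ.λ.0 1) (0 0)) (λ.λ.0 1)
  [8] (λ.λ.λ.0 1) ((λ.λ.0 1) (λ.λ.0 1))
  [9] λ.λ.0 1

Answer: DIFFERENT — A ⇓ λ.0 (λ.λ.1), B ⇓ λ.λ.0 1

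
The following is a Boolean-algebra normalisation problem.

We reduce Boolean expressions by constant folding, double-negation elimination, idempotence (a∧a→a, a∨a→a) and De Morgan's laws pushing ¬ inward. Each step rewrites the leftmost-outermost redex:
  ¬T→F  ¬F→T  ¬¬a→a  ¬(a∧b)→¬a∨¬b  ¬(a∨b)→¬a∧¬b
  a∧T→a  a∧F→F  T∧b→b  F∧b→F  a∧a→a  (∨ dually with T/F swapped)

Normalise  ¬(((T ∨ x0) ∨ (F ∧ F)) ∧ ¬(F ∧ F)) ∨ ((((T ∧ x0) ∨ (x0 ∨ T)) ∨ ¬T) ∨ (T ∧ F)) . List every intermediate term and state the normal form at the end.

Answer: normal form = T  (in 15 steps)

Derivation:
  start: ¬(((T ∨ x0) ∨ (F ∧ F)) ∧ ¬(F ∧ F)) ∨ ((((T ∧ x0) ∨ (x0 ∨ T)) ∨ ¬T) ∨ (T ∧ F))
  [1] (¬((T ∨ x0) ∨ (F ∧ F)) ∨ ¬¬(F ∧ F)) ∨ ((((T ∧ x0) ∨ (x0 ∨ T)) ∨ ¬T) ∨ (T ∧ F))
  [2] ((¬(T ∨ x0) ∧ ¬(F ∧ F)) ∨ ¬¬(F ∧ F)) ∨ ((((T ∧ x0) ∨ (x0 ∨ T)) ∨ ¬T) ∨ (T ∧ F))
  [3] (((¬T ∧ ¬x0) ∧ ¬(F ∧ F)) ∨ ¬¬(F ∧ F)) ∨ ((((T ∧ x0) ∨ (x0 ∨ T)) ∨ ¬T) ∨ (T ∧ F))
  [4] (((F ∧ ¬x0) ∧ ¬(F ∧ F)) ∨ ¬¬(F ∧ F)) ∨ ((((T ∧ x0) ∨ (x0 ∨ T)) ∨ ¬T) ∨ (T ∧ F))
  [5] ((F ∧ ¬(F ∧ F)) ∨ ¬¬(F ∧ F)) ∨ ((((T ∧ x0) ∨ (x0 ∨ T)) ∨ ¬T) ∨ (T ∧ F))
  [6] (F ∨ ¬¬(F ∧ F)) ∨ ((((T ∧ x0) ∨ (x0 ∨ T)) ∨ ¬T) ∨ (T ∧ F))
  [7] ¬¬(F ∧ F) ∨ ((((T ∧ x0) ∨ (x0 ∨ T)) ∨ ¬T) ∨ (T ∧ F))
  [8] (F ∧ F) ∨ ((((T ∧ x0) ∨ (x0 ∨ T)) ∨ ¬T) ∨ (T ∧ F))
  [9] F ∨ ((((T ∧ x0) ∨ (x0 ∨ T)) ∨ ¬T) ∨ (T ∧ F))
  [10] (((T ∧ x0) ∨ (x0 ∨ T)) ∨ ¬T) ∨ (T ∧ F)
  [11] ((x0 ∨ (x0 ∨ T)) ∨ ¬T) ∨ (T ∧ F)
  [12] ((x0 ∨ T) ∨ ¬T) ∨ (T ∧ F)
  [13] (T ∨ ¬T) ∨ (T ∧ F)
  [14] T ∨ (T ∧ F)
  [15] T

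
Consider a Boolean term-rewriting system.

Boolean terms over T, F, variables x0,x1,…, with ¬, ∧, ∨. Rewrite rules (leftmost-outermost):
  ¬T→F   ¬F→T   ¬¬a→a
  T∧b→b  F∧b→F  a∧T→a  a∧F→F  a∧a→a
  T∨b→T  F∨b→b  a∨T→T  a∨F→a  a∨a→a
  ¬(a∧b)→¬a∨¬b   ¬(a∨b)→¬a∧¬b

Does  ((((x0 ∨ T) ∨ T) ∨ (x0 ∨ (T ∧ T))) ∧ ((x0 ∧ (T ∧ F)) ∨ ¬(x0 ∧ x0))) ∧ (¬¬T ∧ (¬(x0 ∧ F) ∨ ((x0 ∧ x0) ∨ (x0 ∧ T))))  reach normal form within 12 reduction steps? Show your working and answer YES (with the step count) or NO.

Answer: NO — after 12 steps the term is ¬x0 ∧ ((¬x0 ∨ T) ∨ ((x0 ∧ x0) ∨ (x0 ∧ T))), not yet normal

Working:
  start: ((((x0 ∨ T) ∨ T) ∨ (x0 ∨ (T ∧ T))) ∧ ((x0 ∧ (T ∧ F)) ∨ ¬(x0 ∧ x0))) ∧ (¬¬T ∧ (¬(x0 ∧ F) ∨ ((x0 ∧ x0) ∨ (x0 ∧ T))))
  step 1: ((T ∨ (x0 ∨ (T ∧ T))) ∧ ((x0 ∧ (T ∧ F)) ∨ ¬(x0 ∧ x0))) ∧ (¬¬T ∧ (¬(x0 ∧ F) ∨ ((x0 ∧ x0) ∨ (x0 ∧ T))))
  step 2: (T ∧ ((x0 ∧ (T ∧ F)) ∨ ¬(x0 ∧ x0))) ∧ (¬¬T ∧ (¬(x0 ∧ F) ∨ ((x0 ∧ x0) ∨ (x0 ∧ T))))
  step 3: ((x0 ∧ (T ∧ F)) ∨ ¬(x0 ∧ x0)) ∧ (¬¬T ∧ (¬(x0 ∧ F) ∨ ((x0 ∧ x0) ∨ (x0 ∧ T))))
  step 4: ((x0 ∧ F) ∨ ¬(x0 ∧ x0)) ∧ (¬¬T ∧ (¬(x0 ∧ F) ∨ ((x0 ∧ x0) ∨ (x0 ∧ T))))
  step 5: (F ∨ ¬(x0 ∧ x0)) ∧ (¬¬T ∧ (¬(x0 ∧ F) ∨ ((x0 ∧ x0) ∨ (x0 ∧ T))))
  step 6: ¬(x0 ∧ x0) ∧ (¬¬T ∧ (¬(x0 ∧ F) ∨ ((x0 ∧ x0) ∨ (x0 ∧ T))))
  step 7: (¬x0 ∨ ¬x0) ∧ (¬¬T ∧ (¬(x0 ∧ F) ∨ ((x0 ∧ x0) ∨ (x0 ∧ T))))
  step 8: ¬x0 ∧ (¬¬T ∧ (¬(x0 ∧ F) ∨ ((x0 ∧ x0) ∨ (x0 ∧ T))))
  step 9: ¬x0 ∧ (T ∧ (¬(x0 ∧ F) ∨ ((x0 ∧ x0) ∨ (x0 ∧ T))))
  step 10: ¬x0 ∧ (¬(x0 ∧ F) ∨ ((x0 ∧ x0) ∨ (x0 ∧ T)))
  step 11: ¬x0 ∧ ((¬x0 ∨ ¬F) ∨ ((x0 ∧ x0) ∨ (x0 ∧ T)))
  step 12: ¬x0 ∧ ((¬x0 ∨ T) ∨ ((x0 ∧ x0) ∨ (x0 ∧ T)))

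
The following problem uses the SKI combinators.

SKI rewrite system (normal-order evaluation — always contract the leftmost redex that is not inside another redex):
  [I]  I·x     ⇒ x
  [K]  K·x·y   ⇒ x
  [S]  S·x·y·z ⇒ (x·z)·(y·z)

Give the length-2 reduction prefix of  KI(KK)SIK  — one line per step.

  start: KI(KK)SIK
  [1] ISIK
  [2] SIK

Answer: after 2 steps: SIK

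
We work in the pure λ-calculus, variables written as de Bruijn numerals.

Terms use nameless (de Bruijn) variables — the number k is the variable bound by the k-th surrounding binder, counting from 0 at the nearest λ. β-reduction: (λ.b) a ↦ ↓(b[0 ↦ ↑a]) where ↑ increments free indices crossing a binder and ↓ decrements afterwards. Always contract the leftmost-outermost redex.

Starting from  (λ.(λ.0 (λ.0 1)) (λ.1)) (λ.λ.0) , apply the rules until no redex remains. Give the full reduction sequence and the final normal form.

Answer: normal form = λ.λ.0  (in 3 steps)

Derivation:
  start: (λ.(λ.0 (λ.0 1)) (λ.1)) (λ.λ.0)
  [1] (λ.0 (λ.0 1)) (λ.λ.λ.0)
  [2] (λ.λ.λ.0) (λ.0 (λ.λ.λ.0))
  [3] λ.λ.0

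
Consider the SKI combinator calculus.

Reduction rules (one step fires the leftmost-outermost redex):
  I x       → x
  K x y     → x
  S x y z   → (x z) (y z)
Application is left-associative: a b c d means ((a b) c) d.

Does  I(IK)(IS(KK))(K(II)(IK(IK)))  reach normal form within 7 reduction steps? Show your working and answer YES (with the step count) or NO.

Answer: YES — reaches normal form S(KK) in 4 ≤ 7 steps

Derivation:
  start: I(IK)(IS(KK))(K(II)(IK(IK)))
  →1  IK(IS(KK))(K(II)(IK(IK)))
  →2  K(IS(KK))(K(II)(IK(IK)))
  →3  IS(KK)
  →4  S(KK)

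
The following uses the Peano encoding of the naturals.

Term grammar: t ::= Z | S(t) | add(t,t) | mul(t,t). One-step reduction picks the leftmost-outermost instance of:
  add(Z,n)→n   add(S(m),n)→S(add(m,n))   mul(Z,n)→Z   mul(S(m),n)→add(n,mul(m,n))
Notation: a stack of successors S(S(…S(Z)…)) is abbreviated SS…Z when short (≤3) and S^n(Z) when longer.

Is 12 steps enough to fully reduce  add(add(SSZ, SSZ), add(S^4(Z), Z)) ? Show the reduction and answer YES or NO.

Answer: NO — after 12 steps the term is S(S(S(S(S(S(S(S(add(Z, Z))))))))), not yet normal

Reduction:
  start: add(add(SSZ, SSZ), add(S^4(Z), Z))
  →1  add(S(add(SZ, SSZ)), add(S^4(Z), Z))
  →2  S(add(add(SZ, SSZ), add(S^4(Z), Z)))
  →3  S(add(S(add(Z, SSZ)), add(S^4(Z), Z)))
  →4  S(S(add(add(Z, SSZ), add(S^4(Z), Z))))
  →5  S(S(add(SSZ, add(S^4(Z), Z))))
  →6  S(S(S(add(SZ, add(S^4(Z), Z)))))
  →7  S(S(S(S(add(Z, add(S^4(Z), Z))))))
  →8  S(S(S(S(add(S^4(Z), Z)))))
  →9  S(S(S(S(S(add(SSSZ, Z))))))
  →10  S(S(S(S(S(S(add(SSZ, Z)))))))
  →11  S(S(S(S(S(S(S(add(SZ, Z))))))))
  →12  S(S(S(S(S(S(S(S(add(Z, Z)))))))))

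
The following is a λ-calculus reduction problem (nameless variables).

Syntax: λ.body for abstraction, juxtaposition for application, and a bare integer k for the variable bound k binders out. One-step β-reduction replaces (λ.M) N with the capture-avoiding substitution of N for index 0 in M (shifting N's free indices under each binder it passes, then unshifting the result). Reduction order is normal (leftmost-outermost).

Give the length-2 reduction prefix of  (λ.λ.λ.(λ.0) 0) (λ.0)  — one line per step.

  start: (λ.λ.λ.(λ.0) 0) (λ.0)
  [1] λ.λ.(λ.0) 0
  [2] λ.λ.0

Answer: after 2 steps: λ.λ.0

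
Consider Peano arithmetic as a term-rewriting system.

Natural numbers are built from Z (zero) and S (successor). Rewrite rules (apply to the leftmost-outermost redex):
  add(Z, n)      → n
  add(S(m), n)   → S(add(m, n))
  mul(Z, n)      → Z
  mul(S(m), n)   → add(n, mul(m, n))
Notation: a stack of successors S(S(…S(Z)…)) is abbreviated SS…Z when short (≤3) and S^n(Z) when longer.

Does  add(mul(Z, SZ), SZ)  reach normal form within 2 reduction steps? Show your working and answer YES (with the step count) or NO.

Answer: YES — reaches normal form SZ in 2 ≤ 2 steps

Working:
  start: add(mul(Z, SZ), SZ)
  →1  add(Z, SZ)
  →2  SZ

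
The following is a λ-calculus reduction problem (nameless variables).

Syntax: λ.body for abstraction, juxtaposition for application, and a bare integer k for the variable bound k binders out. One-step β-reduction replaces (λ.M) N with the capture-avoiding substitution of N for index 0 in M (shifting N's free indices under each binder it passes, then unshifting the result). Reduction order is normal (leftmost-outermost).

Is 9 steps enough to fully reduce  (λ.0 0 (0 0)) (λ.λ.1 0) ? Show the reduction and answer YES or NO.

  start: (λ.0 0 (0 0)) (λ.λ.1 0)
  [1] (λ.λ.1 0) (λ.λ.1 0) ((λ.λ.1 0) (λ.λ.1 0))
  [2] (λ.(λ.λ.1 0) 0) ((λ.λ.1 0) (λ.λ.1 0))
  [3] (λ.λ.1 0) ((λ.λ.1 0) (λ.λ.1 0))
  [4] λ.(λ.λ.1 0) (λ.λ.1 0) 0
  [5] λ.(λ.(λ.λ.1 0) 0) 0
  [6] λ.(λ.λ.1 0) 0
  [7] λ.λ.1 0

Answer: YES — reaches normal form λ.λ.1 0 in 7 ≤ 9 steps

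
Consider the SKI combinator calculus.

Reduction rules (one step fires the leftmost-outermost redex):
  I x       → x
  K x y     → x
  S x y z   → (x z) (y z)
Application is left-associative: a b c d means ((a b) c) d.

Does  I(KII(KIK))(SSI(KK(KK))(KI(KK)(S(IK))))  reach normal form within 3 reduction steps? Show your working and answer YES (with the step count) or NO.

Answer: NO — after 3 steps the term is KIK(SSI(KK(KK))(KI(KK)(S(IK)))), not yet normal

Working:
  start: I(KII(KIK))(SSI(KK(KK))(KI(KK)(S(IK))))
  [1] KII(KIK)(SSI(KK(KK))(KI(KK)(S(IK))))
  [2] I(KIK)(SSI(KK(KK))(KI(KK)(S(IK))))
  [3] KIK(SSI(KK(KK))(KI(KK)(S(IK))))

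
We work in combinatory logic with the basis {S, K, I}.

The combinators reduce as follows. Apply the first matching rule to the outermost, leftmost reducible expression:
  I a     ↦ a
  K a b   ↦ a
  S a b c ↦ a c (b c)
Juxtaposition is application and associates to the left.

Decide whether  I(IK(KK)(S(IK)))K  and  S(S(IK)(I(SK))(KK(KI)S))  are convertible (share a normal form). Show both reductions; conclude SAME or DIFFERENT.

Term A:
  start: I(IK(KK)(S(IK)))K
  [1] IK(KK)(S(IK))K
  [2] K(KK)(S(IK))K
  [3] KKK
  [4] K

Term B:
  start: S(S(IK)(I(SK))(KK(KI)S))
  [1] S(IK(KK(KI)S)(I(SK)(KK(KI)S)))
  [2] S(K(KK(KI)S)(I(SK)(KK(KI)S)))
  [3] S(KK(KI)S)
  [4] S(KS)

Answer: DIFFERENT — A ⇓ K, B ⇓ S(KS)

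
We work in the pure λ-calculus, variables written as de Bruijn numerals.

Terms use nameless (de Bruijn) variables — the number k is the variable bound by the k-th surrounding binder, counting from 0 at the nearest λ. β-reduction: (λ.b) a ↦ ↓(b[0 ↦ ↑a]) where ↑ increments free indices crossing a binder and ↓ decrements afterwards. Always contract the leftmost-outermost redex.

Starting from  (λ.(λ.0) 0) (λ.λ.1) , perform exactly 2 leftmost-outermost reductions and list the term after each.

  start: (λ.(λ.0) 0) (λ.λ.1)
  [1] (λ.0) (λ.λ.1)
  [2] λ.λ.1

Answer: after 2 steps: λ.λ.1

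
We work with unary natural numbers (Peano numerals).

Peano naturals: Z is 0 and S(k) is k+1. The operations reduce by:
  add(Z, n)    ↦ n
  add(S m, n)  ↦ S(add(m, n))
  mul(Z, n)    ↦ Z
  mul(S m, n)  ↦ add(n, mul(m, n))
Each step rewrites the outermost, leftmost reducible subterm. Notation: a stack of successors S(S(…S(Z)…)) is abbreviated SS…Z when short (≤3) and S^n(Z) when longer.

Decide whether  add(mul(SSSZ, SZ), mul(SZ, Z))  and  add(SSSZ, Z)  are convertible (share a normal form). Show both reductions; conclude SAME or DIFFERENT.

Term A:
  start: add(mul(SSSZ, SZ), mul(SZ, Z))
  step 1: add(add(SZ, mul(SSZ, SZ)), mul(SZ, Z))
  step 2: add(S(add(Z, mul(SSZ, SZ))), mul(SZ, Z))
  step 3: S(add(add(Z, mul(SSZ, SZ)), mul(SZ, Z)))
  step 4: S(add(mul(SSZ, SZ), mul(SZ, Z)))
  step 5: S(add(add(SZ, mul(SZ, SZ)), mul(SZ, Z)))
  step 6: S(add(S(add(Z, mul(SZ, SZ))), mul(SZ, Z)))
  step 7: S(S(add(add(Z, mul(SZ, SZ)), mul(SZ, Z))))
  step 8: S(S(add(mul(SZ, SZ), mul(SZ, Z))))
  step 9: S(S(add(add(SZ, mul(Z, SZ)), mul(SZ, Z))))
  step 10: S(S(add(S(add(Z, mul(Z, SZ))), mul(SZ, Z))))
  step 11: S(S(S(add(add(Z, mul(Z, SZ)), mul(SZ, Z)))))
  step 12: S(S(S(add(mul(Z, SZ), mul(SZ, Z)))))
  step 13: S(S(S(add(Z, mul(SZ, Z)))))
  step 14: S(S(S(mul(SZ, Z))))
  step 15: S(S(S(add(Z, mul(Z, Z)))))
  step 16: S(S(S(mul(Z, Z))))
  step 17: SSSZ

Term B:
  start: add(SSSZ, Z)
  step 1: S(add(SSZ, Z))
  step 2: S(S(add(SZ, Z)))
  step 3: S(S(S(add(Z, Z))))
  step 4: SSSZ

Answer: SAME — A ⇓ SSSZ, B ⇓ SSSZ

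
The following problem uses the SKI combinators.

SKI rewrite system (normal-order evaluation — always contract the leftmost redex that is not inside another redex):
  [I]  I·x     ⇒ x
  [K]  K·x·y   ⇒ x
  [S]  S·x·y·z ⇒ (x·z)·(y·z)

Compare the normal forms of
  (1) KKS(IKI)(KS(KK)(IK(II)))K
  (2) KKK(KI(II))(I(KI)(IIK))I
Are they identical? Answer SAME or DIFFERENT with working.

Answer: SAME — A ⇓ I, B ⇓ I

Derivation:
Term A:
  start: KKS(IKI)(KS(KK)(IK(II)))K
  →1  K(IKI)(KS(KK)(IK(II)))K
  →2  IKIK
  →3  KIK
  →4  I

Term B:
  start: KKK(KI(II))(I(KI)(IIK))I
  →1  K(KI(II))(I(KI)(IIK))I
  →2  KI(II)I
  →3  II
  →4  I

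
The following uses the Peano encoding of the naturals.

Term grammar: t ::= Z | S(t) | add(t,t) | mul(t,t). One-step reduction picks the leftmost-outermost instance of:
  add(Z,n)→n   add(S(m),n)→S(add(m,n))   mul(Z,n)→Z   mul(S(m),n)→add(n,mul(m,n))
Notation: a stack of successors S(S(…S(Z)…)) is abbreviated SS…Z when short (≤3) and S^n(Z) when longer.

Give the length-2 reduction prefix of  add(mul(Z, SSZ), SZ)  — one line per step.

  start: add(mul(Z, SSZ), SZ)
  step 1: add(Z, SZ)
  step 2: SZ

Answer: after 2 steps: SZ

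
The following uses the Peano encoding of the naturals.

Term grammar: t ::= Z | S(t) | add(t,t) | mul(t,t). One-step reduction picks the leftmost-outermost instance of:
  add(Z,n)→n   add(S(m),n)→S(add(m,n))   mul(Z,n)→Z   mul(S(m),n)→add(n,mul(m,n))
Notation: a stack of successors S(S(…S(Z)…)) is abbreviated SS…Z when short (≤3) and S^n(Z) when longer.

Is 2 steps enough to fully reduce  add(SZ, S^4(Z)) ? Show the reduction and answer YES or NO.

Answer: YES — reaches normal form S^5(Z) in 2 ≤ 2 steps

Working:
  start: add(SZ, S^4(Z))
  →1  S(add(Z, S^4(Z)))
  →2  S^5(Z)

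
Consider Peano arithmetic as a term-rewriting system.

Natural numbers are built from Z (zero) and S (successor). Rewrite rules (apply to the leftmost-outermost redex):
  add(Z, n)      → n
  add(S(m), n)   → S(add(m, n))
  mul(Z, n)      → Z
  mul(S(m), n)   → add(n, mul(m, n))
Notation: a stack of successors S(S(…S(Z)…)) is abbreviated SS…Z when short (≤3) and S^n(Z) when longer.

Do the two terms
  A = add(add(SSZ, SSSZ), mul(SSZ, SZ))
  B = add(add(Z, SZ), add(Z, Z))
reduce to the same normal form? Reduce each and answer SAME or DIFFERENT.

Term A:
  start: add(add(SSZ, SSSZ), mul(SSZ, SZ))
  [1] add(S(add(SZ, SSSZ)), mul(SSZ, SZ))
  [2] S(add(add(SZ, SSSZ), mul(SSZ, SZ)))
  [3] S(add(S(add(Z, SSSZ)), mul(SSZ, SZ)))
  [4] S(S(add(add(Z, SSSZ), mul(SSZ, SZ))))
  [5] S(S(add(SSSZ, mul(SSZ, SZ))))
  [6] S(S(S(add(SSZ, mul(SSZ, SZ)))))
  [7] S(S(S(S(add(SZ, mul(SSZ, SZ))))))
  [8] S(S(S(S(S(add(Z, mul(SSZ, SZ)))))))
  [9] S(S(S(S(S(mul(SSZ, SZ))))))
  [10] S(S(S(S(S(add(SZ, mul(SZ, SZ)))))))
  [11] S(S(S(S(S(S(add(Z, mul(SZ, SZ))))))))
  [12] S(S(S(S(S(S(mul(SZ, SZ)))))))
  [13] S(S(S(S(S(S(add(SZ, mul(Z, SZ))))))))
  [14] S(S(S(S(S(S(S(add(Z, mul(Z, SZ)))))))))
  [15] S(S(S(S(S(S(S(mul(Z, SZ))))))))
  [16] S^7(Z)

Term B:
  start: add(add(Z, SZ), add(Z, Z))
  [1] add(SZ, add(Z, Z))
  [2] S(add(Z, add(Z, Z)))
  [3] S(add(Z, Z))
  [4] SZ

Answer: DIFFERENT — A ⇓ S^7(Z), B ⇓ SZ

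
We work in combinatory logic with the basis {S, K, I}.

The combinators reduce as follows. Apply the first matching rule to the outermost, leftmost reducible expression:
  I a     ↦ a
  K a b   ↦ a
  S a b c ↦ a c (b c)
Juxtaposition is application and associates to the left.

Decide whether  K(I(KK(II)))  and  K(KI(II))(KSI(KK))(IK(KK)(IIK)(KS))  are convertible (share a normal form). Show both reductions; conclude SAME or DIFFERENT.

Answer: DIFFERENT — A ⇓ KK, B ⇓ K

Working:
Term A:
  start: K(I(KK(II)))
  [1] K(KK(II))
  [2] KK

Term B:
  start: K(KI(II))(KSI(KK))(IK(KK)(IIK)(KS))
  [1] KI(II)(IK(KK)(IIK)(KS))
  [2] I(IK(KK)(IIK)(KS))
  [3] IK(KK)(IIK)(KS)
  [4] K(KK)(IIK)(KS)
  [5] KK(KS)
  [6] K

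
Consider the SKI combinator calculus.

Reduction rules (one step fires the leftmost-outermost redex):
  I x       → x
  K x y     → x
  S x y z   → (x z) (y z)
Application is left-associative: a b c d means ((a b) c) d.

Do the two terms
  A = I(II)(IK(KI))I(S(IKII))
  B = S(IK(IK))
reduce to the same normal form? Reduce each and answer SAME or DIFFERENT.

Term A:
  start: I(II)(IK(KI))I(S(IKII))
  →1  II(IK(KI))I(S(IKII))
  →2  I(IK(KI))I(S(IKII))
  →3  IK(KI)I(S(IKII))
  →4  K(KI)I(S(IKII))
  →5  KI(S(IKII))
  →6  I

Term B:
  start: S(IK(IK))
  →1  S(K(IK))
  →2  S(KK)

Answer: DIFFERENT — A ⇓ I, B ⇓ S(KK)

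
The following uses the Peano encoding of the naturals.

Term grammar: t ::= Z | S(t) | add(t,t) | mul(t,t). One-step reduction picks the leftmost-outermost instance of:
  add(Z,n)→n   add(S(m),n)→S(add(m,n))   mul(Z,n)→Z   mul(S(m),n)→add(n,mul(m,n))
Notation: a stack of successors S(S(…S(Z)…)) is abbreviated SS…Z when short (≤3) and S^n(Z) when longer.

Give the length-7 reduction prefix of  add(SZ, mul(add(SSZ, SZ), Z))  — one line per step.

Answer: after 7 steps: S(add(Z, mul(add(Z, SZ), Z)))

Reduction:
  start: add(SZ, mul(add(SSZ, SZ), Z))
  [1] S(add(Z, mul(add(SSZ, SZ), Z)))
  [2] S(mul(add(SSZ, SZ), Z))
  [3] S(mul(S(add(SZ, SZ)), Z))
  [4] S(add(Z, mul(add(SZ, SZ), Z)))
  [5] S(mul(add(SZ, SZ), Z))
  [6] S(mul(S(add(Z, SZ)), Z))
  [7] S(add(Z, mul(add(Z, SZ), Z)))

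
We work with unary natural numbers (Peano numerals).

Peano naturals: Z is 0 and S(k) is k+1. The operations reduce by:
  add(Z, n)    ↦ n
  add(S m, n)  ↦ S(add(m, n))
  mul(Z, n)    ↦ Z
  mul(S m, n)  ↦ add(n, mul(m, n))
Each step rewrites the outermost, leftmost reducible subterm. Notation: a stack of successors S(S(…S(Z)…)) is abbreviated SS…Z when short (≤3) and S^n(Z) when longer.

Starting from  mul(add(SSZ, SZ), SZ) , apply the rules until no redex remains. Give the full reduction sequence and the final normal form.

Answer: normal form = SSSZ  (in 13 steps)

Reduction:
  start: mul(add(SSZ, SZ), SZ)
  [1] mul(S(add(SZ, SZ)), SZ)
  [2] add(SZ, mul(add(SZ, SZ), SZ))
  [3] S(add(Z, mul(add(SZ, SZ), SZ)))
  [4] S(mul(add(SZ, SZ), SZ))
  [5] S(mul(S(add(Z, SZ)), SZ))
  [6] S(add(SZ, mul(add(Z, SZ), SZ)))
  [7] S(S(add(Z, mul(add(Z, SZ), SZ))))
  [8] S(S(mul(add(Z, SZ), SZ)))
  [9] S(S(mul(SZ, SZ)))
  [10] S(S(add(SZ, mul(Z, SZ))))
  [11] S(S(S(add(Z, mul(Z, SZ)))))
  [12] S(S(S(mul(Z, SZ))))
  [13] SSSZ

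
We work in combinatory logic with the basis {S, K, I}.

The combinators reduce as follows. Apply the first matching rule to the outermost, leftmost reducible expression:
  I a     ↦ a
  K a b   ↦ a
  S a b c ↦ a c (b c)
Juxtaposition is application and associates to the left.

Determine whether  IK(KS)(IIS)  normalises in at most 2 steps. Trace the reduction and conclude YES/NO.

  start: IK(KS)(IIS)
  step 1: K(KS)(IIS)
  step 2: KS

Answer: YES — reaches normal form KS in 2 ≤ 2 steps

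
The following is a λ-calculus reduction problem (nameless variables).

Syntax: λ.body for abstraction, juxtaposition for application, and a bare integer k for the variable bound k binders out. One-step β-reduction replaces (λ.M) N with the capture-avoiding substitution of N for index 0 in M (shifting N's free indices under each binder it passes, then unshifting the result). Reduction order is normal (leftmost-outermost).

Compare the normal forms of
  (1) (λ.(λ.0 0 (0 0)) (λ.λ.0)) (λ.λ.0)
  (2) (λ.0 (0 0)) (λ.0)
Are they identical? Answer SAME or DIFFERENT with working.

Answer: SAME — A ⇓ λ.0, B ⇓ λ.0

Derivation:
Term A:
  start: (λ.(λ.0 0 (0 0)) (λ.λ.0)) (λ.λ.0)
  step 1: (λ.0 0 (0 0)) (λ.λ.0)
  step 2: (λ.λ.0) (λ.λ.0) ((λ.λ.0) (λ.λ.0))
  step 3: (λ.0) ((λ.λ.0) (λ.λ.0))
  step 4: (λ.λ.0) (λ.λ.0)
  step 5: λ.0

Term B:
  start: (λ.0 (0 0)) (λ.0)
  step 1: (λ.0) ((λ.0) (λ.0))
  step 2: (λ.0) (λ.0)
  step 3: λ.0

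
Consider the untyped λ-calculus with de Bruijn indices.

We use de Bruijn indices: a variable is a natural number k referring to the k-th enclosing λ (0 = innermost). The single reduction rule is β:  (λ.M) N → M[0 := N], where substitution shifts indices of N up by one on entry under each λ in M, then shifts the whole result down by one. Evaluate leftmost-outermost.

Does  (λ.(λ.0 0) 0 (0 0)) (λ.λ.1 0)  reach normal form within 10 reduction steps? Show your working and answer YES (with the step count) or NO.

  start: (λ.(λ.0 0) 0 (0 0)) (λ.λ.1 0)
  →1  (λ.0 0) (λ.λ.1 0) ((λ.λ.1 0) (λ.λ.1 0))
  →2  (λ.λ.1 0) (λ.λ.1 0) ((λ.λ.1 0) (λ.λ.1 0))
  →3  (λ.(λ.λ.1 0) 0) ((λ.λ.1 0) (λ.λ.1 0))
  →4  (λ.λ.1 0) ((λ.λ.1 0) (λ.λ.1 0))
  →5  λ.(λ.λ.1 0) (λ.λ.1 0) 0
  →6  λ.(λ.(λ.λ.1 0) 0) 0
  →7  λ.(λ.λ.1 0) 0
  →8  λ.λ.1 0

Answer: YES — reaches normal form λ.λ.1 0 in 8 ≤ 10 steps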